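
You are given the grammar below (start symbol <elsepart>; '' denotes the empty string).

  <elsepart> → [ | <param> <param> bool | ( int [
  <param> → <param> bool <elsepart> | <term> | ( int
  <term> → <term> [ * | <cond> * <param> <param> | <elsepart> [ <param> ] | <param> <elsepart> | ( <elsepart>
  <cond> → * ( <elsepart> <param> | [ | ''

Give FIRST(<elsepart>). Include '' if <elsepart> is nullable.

<elsepart> → [ contributes {[}.
From <elsepart> → <param> <param> bool: add FIRST(<param>) = { (, *, [ }.
<elsepart> → ( int [ contributes {(}.
Union: FIRST(<elsepart>) = { (, *, [ }.

{ (, *, [ }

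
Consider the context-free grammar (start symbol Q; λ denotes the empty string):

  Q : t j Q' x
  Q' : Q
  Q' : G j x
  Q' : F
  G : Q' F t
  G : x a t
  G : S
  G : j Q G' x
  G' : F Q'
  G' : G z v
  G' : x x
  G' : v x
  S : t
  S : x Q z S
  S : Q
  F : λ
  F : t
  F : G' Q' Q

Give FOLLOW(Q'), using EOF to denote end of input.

{ j, t, v, x }

In Q : t j Q' x: add FIRST(x) = { x }.
In G : Q' F t: add FIRST(F t) = { j, t, v, x }.
In G' : F Q': Q' is at the end, add FOLLOW(G') = { j, t, v, x }.
In F : G' Q' Q: add FIRST(Q) = { t }.
Union: FOLLOW(Q') = { j, t, v, x }.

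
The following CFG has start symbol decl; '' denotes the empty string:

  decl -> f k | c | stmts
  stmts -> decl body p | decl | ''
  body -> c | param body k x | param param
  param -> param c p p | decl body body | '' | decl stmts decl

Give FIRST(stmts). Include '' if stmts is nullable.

{ c, f, k, p, '' }

From stmts -> decl body p: decl, body nullable, take FIRST(decl) ∪ FIRST(body) ∪ {p} = { c, f, k, p }.
From stmts -> decl: add FIRST(decl) = { c, f, k, p, '' } (including '' since decl is nullable).
stmts -> '' contributes ''.
Union: FIRST(stmts) = { c, f, k, p, '' }.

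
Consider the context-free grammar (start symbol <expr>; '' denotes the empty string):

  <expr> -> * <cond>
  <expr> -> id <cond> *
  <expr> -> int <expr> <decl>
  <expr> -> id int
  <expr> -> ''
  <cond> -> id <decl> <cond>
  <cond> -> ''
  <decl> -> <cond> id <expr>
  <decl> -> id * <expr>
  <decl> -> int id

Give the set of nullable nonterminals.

{ <cond>, <expr> }

Directly nullable (have an ''-production): <expr>, <cond>.
No other nonterminal has a production whose RHS symbols are all nullable.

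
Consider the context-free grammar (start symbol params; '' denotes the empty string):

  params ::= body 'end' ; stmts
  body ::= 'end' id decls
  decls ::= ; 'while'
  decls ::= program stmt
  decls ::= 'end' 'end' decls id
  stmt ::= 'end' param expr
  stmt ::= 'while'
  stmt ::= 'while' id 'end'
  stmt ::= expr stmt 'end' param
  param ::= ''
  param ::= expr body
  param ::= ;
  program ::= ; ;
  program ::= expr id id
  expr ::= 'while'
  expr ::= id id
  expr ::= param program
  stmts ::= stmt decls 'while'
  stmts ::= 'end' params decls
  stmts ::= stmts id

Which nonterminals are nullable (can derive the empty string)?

{ param }

Directly nullable (have an ''-production): param.
No other nonterminal has a production whose RHS symbols are all nullable.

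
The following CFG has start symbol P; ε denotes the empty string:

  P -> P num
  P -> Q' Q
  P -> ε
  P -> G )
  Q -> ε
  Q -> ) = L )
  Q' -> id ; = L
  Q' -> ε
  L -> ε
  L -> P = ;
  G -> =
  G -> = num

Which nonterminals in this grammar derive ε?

{ L, P, Q, Q' }

Directly nullable (have an ε-production): P, Q, Q', L.
No other nonterminal has a production whose RHS symbols are all nullable.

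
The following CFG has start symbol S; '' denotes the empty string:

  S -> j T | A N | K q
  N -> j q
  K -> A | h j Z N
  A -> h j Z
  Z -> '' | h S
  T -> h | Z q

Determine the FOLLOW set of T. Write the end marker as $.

In S -> j T: T is at the end, add FOLLOW(S) = { $, j, q }.
Union: FOLLOW(T) = { $, j, q }.

{ $, j, q }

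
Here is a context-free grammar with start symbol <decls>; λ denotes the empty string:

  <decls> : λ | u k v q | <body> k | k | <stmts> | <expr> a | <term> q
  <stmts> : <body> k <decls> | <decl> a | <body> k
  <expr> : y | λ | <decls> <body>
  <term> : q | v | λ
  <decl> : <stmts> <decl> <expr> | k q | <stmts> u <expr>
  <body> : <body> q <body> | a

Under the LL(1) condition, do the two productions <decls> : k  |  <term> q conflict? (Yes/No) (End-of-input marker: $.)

No

FIRST(k) = { k } and FIRST(<term> q) = { q, v }.
The FIRST sets are disjoint and neither alternative is nullable — no conflict.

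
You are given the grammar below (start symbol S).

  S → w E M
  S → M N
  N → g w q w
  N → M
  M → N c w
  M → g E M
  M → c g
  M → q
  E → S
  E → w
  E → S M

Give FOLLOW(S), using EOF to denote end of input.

S is the start symbol, so EOF ∈ FOLLOW(S).
In E → S: S is at the end, add FOLLOW(E) = { c, g, q }.
In E → S M: add FIRST(M) = { c, g, q }.
Union: FOLLOW(S) = { EOF, c, g, q }.

{ EOF, c, g, q }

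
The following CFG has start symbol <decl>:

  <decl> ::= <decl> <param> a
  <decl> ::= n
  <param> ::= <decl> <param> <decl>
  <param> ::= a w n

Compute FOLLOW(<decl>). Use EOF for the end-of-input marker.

{ EOF, a, n }

<decl> is the start symbol, so EOF ∈ FOLLOW(<decl>).
In <decl> ::= <decl> <param> a: add FIRST(<param> a) = { a, n }.
In <param> ::= <decl> <param> <decl>: add FIRST(<param> <decl>) = { a, n }.
In <param> ::= <decl> <param> <decl>: <decl> is at the end, add FOLLOW(<param>) = { a, n }.
Union: FOLLOW(<decl>) = { EOF, a, n }.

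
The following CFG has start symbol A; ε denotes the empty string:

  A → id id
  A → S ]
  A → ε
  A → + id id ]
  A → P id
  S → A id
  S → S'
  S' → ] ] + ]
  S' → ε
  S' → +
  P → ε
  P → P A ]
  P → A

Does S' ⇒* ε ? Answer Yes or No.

Yes

S' has an ε-production, so S' ⇒ ε.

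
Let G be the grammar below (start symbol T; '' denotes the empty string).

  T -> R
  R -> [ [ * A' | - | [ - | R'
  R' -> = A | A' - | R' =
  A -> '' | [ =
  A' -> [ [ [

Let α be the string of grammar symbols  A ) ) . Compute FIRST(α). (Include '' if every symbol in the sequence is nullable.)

{ ), [ }

Add FIRST(A)\{''} = { [ }; A is nullable, continue.
) is a terminal; add {)} and stop.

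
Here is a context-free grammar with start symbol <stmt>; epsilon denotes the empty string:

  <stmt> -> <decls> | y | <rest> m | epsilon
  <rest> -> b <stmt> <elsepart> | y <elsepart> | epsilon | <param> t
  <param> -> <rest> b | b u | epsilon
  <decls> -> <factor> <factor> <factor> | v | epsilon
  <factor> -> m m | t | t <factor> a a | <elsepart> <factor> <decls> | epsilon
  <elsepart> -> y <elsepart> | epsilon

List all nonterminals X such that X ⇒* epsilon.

Directly nullable (have an epsilon-production): <stmt>, <rest>, <param>, <decls>, <factor>, <elsepart>.

{ <decls>, <elsepart>, <factor>, <param>, <rest>, <stmt> }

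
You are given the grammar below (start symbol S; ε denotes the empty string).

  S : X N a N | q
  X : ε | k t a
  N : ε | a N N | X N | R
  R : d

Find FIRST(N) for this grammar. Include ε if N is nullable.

N : ε contributes ε.
N : a N N contributes {a}.
From N : X N: X, N nullable, take FIRST(X) ∪ FIRST(N) = { a, d, k }; also ε since the whole RHS is nullable.
From N : R: add FIRST(R) = { d }.
Union: FIRST(N) = { a, d, k, ε }.

{ a, d, k, ε }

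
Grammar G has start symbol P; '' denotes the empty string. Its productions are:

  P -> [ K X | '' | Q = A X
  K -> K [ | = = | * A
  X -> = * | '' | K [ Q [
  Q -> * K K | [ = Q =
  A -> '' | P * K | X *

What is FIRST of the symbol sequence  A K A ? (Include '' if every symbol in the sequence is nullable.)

Add FIRST(A)\{''} = { *, =, [ }; A is nullable, continue.
Add FIRST(K) = { *, = }; K is not nullable, stop.

{ *, =, [ }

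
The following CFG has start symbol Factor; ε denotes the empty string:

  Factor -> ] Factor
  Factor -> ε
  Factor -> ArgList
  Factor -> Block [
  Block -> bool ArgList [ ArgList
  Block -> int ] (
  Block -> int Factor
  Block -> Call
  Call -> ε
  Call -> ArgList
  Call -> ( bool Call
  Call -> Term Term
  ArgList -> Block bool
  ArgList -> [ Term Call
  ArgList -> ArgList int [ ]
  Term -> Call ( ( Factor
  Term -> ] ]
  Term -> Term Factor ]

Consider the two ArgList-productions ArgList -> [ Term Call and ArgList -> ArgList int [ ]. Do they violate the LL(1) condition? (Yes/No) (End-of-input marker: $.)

Yes

FIRST([ Term Call) = { [ } and FIRST(ArgList int [ ]) = { (, [, ], bool, int }.
Both contain [, so the two alternatives are not disjoint — LL(1) conflict.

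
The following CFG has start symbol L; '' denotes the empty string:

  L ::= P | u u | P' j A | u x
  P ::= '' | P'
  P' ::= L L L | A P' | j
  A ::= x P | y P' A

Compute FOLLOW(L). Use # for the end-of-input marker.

L is the start symbol, so # ∈ FOLLOW(L).
In P' ::= L L L: add FIRST(L L)\{''} = { j, u, x, y }.
  Since L L is nullable, also add FOLLOW(P') = { #, j, u, x, y }.
In P' ::= L L L: add FIRST(L)\{''} = { j, u, x, y }.
  Since L is nullable, also add FOLLOW(P') = { #, j, u, x, y }.
In P' ::= L L L: L is at the end, add FOLLOW(P') = { #, j, u, x, y }.
Union: FOLLOW(L) = { #, j, u, x, y }.

{ #, j, u, x, y }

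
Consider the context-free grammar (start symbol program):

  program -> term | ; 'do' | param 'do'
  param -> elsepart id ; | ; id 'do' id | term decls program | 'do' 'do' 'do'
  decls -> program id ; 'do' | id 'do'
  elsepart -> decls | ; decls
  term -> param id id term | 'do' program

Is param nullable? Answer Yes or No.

No

No nonterminal in this grammar is nullable.
No production of param has an RHS whose symbols are all nullable, so param is not nullable.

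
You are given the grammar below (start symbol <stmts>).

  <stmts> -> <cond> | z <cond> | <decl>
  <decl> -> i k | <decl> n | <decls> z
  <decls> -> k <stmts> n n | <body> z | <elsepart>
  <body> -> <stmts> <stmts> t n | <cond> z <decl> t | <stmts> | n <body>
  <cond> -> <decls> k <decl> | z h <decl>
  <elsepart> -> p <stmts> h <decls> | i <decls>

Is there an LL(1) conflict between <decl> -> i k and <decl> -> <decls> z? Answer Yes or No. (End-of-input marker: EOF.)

Yes

FIRST(i k) = { i } and FIRST(<decls> z) = { i, k, n, p, z }.
Both contain i, so the two alternatives are not disjoint — LL(1) conflict.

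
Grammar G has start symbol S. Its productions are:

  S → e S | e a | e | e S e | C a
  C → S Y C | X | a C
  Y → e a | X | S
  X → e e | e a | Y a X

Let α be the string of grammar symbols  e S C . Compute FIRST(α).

{ e }

e is a terminal; add {e} and stop.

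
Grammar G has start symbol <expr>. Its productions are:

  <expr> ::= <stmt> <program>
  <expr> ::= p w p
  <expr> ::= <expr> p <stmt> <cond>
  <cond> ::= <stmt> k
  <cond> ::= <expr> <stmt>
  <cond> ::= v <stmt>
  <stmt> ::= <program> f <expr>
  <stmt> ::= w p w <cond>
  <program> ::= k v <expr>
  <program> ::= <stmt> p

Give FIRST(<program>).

<program> ::= k v <expr> contributes {k}.
From <program> ::= <stmt> p: add FIRST(<stmt>) = { k, w }.
Union: FIRST(<program>) = { k, w }.

{ k, w }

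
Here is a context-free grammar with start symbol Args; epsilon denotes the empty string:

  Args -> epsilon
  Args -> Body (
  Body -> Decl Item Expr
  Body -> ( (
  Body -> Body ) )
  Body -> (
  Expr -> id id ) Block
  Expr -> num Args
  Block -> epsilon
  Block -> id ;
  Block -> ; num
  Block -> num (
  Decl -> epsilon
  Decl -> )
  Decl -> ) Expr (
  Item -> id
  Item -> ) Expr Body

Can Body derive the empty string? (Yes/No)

No

Nullable nonterminals: Args, Block, Decl.
No production of Body has an RHS whose symbols are all nullable, so Body is not nullable.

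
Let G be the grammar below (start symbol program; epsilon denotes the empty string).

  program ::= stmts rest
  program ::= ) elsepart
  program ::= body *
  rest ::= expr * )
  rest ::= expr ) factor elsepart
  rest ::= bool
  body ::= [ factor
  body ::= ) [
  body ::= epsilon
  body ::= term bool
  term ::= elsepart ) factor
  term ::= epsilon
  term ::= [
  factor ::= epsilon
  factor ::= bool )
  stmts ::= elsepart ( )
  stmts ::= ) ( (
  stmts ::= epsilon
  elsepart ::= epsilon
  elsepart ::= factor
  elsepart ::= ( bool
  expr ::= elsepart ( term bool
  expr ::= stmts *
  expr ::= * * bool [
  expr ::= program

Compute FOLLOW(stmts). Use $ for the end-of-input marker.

In program ::= stmts rest: add FIRST(rest) = { (, ), *, [, bool }.
In expr ::= stmts *: add FIRST(*) = { * }.
Union: FOLLOW(stmts) = { (, ), *, [, bool }.

{ (, ), *, [, bool }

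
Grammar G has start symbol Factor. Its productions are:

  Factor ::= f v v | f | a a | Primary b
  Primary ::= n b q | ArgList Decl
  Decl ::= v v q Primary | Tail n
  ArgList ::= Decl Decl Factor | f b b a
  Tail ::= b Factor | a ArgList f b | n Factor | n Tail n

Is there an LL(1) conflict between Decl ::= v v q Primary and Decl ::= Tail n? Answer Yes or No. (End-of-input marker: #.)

No

FIRST(v v q Primary) = { v } and FIRST(Tail n) = { a, b, n }.
The FIRST sets are disjoint and neither alternative is nullable — no conflict.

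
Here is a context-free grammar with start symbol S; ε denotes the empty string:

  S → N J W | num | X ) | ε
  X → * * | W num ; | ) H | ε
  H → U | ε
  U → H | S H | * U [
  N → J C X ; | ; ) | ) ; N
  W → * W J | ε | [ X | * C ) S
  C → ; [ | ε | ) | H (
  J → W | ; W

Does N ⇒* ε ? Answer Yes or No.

Nullable nonterminals: C, H, J, S, U, W, X.
No production of N has an RHS whose symbols are all nullable, so N is not nullable.

No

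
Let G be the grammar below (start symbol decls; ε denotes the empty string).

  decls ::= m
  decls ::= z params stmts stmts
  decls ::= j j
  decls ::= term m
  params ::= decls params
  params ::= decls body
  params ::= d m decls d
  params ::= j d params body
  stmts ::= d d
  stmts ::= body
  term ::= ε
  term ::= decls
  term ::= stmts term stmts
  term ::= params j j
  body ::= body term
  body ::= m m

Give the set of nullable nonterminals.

Directly nullable (have an ε-production): term.
No other nonterminal has a production whose RHS symbols are all nullable.

{ term }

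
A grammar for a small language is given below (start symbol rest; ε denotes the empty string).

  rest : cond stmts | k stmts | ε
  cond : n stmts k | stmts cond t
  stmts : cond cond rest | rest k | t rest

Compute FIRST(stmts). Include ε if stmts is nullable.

From stmts : cond cond rest: add FIRST(cond) = { k, n, t }.
From stmts : rest k: rest nullable, take FIRST(rest) ∪ {k} = { k, n, t }.
stmts : t rest contributes {t}.
Union: FIRST(stmts) = { k, n, t }.

{ k, n, t }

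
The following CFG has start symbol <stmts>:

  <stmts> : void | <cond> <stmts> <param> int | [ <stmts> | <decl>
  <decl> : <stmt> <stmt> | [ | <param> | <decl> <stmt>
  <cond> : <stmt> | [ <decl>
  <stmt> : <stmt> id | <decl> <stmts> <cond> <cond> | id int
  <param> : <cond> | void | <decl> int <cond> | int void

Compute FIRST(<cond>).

{ [, id, int, void }

From <cond> : <stmt>: add FIRST(<stmt>) = { [, id, int, void }.
<cond> : [ <decl> contributes {[}.
Union: FIRST(<cond>) = { [, id, int, void }.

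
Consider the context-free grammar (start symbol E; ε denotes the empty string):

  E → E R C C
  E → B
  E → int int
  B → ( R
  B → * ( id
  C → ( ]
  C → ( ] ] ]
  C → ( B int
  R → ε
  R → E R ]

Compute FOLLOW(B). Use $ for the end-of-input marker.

In E → B: B is at the end, add FOLLOW(E) = { $, (, *, ], int }.
In C → ( B int: add FIRST(int) = { int }.
Union: FOLLOW(B) = { $, (, *, ], int }.

{ $, (, *, ], int }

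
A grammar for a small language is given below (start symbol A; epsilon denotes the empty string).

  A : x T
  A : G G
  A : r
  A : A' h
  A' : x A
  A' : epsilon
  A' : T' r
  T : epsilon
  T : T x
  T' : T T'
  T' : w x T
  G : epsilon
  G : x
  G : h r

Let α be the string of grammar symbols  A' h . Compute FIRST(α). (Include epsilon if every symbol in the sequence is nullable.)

{ h, w, x }

Add FIRST(A')\{epsilon} = { w, x }; A' is nullable, continue.
h is a terminal; add {h} and stop.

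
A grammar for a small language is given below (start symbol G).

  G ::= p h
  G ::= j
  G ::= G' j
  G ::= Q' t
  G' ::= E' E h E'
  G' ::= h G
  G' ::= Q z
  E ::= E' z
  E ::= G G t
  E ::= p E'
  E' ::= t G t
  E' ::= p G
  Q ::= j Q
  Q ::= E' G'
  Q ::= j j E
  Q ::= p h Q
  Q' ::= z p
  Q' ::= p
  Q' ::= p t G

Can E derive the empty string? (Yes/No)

No

No nonterminal in this grammar is nullable.
No production of E has an RHS whose symbols are all nullable, so E is not nullable.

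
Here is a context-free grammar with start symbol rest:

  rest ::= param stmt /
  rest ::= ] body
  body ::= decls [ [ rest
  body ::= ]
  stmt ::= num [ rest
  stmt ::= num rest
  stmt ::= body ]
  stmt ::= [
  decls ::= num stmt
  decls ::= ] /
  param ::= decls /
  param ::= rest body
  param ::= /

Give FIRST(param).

From param ::= decls /: add FIRST(decls) = { ], num }.
From param ::= rest body: add FIRST(rest) = { /, ], num }.
param ::= / contributes {/}.
Union: FIRST(param) = { /, ], num }.

{ /, ], num }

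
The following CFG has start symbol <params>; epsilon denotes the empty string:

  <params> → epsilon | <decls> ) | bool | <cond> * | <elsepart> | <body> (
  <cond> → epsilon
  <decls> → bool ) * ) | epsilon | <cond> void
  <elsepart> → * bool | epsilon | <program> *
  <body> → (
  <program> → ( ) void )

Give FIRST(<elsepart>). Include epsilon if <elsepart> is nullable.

{ (, *, epsilon }

<elsepart> → * bool contributes {*}.
<elsepart> → epsilon contributes epsilon.
From <elsepart> → <program> *: add FIRST(<program>) = { ( }.
Union: FIRST(<elsepart>) = { (, *, epsilon }.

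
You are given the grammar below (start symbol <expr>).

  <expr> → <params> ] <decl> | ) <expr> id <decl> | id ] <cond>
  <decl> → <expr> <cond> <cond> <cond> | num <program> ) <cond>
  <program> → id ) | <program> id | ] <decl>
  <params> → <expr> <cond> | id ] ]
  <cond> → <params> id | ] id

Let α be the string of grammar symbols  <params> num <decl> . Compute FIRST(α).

{ ), id }

Add FIRST(<params>) = { ), id }; <params> is not nullable, stop.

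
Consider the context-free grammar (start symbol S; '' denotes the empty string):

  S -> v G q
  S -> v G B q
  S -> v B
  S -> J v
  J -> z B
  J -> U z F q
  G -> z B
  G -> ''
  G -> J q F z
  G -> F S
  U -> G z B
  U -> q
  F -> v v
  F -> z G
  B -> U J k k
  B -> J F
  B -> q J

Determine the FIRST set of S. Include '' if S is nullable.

S -> v G q contributes {v}.
S -> v G B q contributes {v}.
S -> v B contributes {v}.
From S -> J v: add FIRST(J) = { q, v, z }.
Union: FIRST(S) = { q, v, z }.

{ q, v, z }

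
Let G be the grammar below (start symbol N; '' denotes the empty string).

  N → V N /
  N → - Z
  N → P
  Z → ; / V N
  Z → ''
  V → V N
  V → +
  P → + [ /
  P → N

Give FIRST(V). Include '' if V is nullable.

From V → V N: add FIRST(V) = { + }.
V → + contributes {+}.
Union: FIRST(V) = { + }.

{ + }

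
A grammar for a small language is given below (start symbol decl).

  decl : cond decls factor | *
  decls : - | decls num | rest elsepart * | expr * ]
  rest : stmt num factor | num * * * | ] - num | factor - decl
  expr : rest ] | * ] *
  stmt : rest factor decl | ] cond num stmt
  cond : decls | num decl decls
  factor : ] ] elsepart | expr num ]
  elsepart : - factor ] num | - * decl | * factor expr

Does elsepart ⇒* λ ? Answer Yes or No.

No nonterminal in this grammar is nullable.
No production of elsepart has an RHS whose symbols are all nullable, so elsepart is not nullable.

No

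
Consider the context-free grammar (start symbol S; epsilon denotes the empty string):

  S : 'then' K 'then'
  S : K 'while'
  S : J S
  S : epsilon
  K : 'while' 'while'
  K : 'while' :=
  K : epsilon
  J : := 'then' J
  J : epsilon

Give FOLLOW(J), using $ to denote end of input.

{ $, 'then', 'while', := }

In S : J S: add FIRST(S)\{epsilon} = { 'then', 'while', := }.
  Since S is nullable, also add FOLLOW(S) = { $ }.
In J : := 'then' J: J is at the end, add FOLLOW(J) = { $, 'then', 'while', := }.
Union: FOLLOW(J) = { $, 'then', 'while', := }.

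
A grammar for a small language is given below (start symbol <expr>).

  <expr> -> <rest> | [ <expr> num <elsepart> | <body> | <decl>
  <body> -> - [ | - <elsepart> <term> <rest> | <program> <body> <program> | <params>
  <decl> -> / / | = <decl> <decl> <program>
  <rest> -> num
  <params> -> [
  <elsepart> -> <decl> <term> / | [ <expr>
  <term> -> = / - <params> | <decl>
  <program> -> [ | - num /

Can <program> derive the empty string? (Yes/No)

No

No nonterminal in this grammar is nullable.
No production of <program> has an RHS whose symbols are all nullable, so <program> is not nullable.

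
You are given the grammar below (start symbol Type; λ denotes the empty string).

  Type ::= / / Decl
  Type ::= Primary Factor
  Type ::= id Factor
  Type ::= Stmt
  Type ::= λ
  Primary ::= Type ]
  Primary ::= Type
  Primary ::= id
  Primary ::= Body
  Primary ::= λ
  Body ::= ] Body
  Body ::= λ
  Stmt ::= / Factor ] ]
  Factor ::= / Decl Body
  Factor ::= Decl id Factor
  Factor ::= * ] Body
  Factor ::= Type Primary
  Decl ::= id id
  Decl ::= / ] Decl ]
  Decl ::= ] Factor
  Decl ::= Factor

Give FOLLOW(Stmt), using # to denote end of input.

In Type ::= Stmt: Stmt is at the end, add FOLLOW(Type) = { #, *, /, ], id }.
Union: FOLLOW(Stmt) = { #, *, /, ], id }.

{ #, *, /, ], id }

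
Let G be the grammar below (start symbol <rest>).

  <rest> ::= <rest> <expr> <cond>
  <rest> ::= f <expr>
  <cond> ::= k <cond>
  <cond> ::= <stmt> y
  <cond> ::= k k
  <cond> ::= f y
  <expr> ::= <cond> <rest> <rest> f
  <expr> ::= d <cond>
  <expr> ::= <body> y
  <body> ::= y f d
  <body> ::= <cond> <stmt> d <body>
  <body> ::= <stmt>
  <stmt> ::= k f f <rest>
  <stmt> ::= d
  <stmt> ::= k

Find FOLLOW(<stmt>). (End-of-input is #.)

In <cond> ::= <stmt> y: add FIRST(y) = { y }.
In <body> ::= <cond> <stmt> d <body>: add FIRST(d <body>) = { d }.
In <body> ::= <stmt>: <stmt> is at the end, add FOLLOW(<body>) = { y }.
Union: FOLLOW(<stmt>) = { d, y }.

{ d, y }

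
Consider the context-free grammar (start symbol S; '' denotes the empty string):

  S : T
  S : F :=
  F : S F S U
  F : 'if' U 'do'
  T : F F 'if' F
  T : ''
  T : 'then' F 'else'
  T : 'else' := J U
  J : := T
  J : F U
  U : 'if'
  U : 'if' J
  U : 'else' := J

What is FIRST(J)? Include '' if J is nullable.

{ 'else', 'if', 'then', := }

J : := T contributes {:=}.
From J : F U: add FIRST(F) = { 'else', 'if', 'then' }.
Union: FIRST(J) = { 'else', 'if', 'then', := }.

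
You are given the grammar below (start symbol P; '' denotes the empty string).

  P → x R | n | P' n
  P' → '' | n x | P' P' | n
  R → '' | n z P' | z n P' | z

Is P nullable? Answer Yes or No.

Nullable nonterminals: P', R.
No production of P has an RHS whose symbols are all nullable, so P is not nullable.

No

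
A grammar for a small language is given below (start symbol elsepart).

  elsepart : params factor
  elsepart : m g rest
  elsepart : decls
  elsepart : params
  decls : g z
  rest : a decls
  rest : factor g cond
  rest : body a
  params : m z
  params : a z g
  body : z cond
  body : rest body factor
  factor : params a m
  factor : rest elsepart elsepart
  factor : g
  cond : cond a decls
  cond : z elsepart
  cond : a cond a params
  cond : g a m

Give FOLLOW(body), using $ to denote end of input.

{ a, g, m, z }

In rest : body a: add FIRST(a) = { a }.
In body : rest body factor: add FIRST(factor) = { a, g, m, z }.
Union: FOLLOW(body) = { a, g, m, z }.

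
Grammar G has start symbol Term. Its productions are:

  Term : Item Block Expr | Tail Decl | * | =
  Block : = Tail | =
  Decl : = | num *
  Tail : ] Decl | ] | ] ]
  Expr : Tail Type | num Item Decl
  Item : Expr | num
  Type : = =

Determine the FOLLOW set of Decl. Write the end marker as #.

{ #, =, ], num }

In Term : Tail Decl: Decl is at the end, add FOLLOW(Term) = { # }.
In Tail : ] Decl: Decl is at the end, add FOLLOW(Tail) = { =, ], num }.
In Expr : num Item Decl: Decl is at the end, add FOLLOW(Expr) = { #, =, num }.
Union: FOLLOW(Decl) = { #, =, ], num }.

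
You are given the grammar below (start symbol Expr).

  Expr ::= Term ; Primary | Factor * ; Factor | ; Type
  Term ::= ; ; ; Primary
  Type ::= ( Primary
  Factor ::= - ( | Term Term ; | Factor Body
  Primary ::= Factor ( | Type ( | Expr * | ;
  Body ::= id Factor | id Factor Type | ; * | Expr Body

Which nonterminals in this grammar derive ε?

No nonterminal has an empty production or an RHS whose symbols are all nullable.

{ } (none)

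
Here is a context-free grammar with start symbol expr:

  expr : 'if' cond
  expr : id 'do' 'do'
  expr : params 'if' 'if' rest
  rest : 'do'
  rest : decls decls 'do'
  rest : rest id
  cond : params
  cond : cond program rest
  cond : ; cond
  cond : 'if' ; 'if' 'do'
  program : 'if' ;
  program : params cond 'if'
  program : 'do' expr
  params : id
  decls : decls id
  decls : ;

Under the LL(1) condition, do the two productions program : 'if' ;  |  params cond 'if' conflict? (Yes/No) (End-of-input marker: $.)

No

FIRST('if' ;) = { 'if' } and FIRST(params cond 'if') = { id }.
The FIRST sets are disjoint and neither alternative is nullable — no conflict.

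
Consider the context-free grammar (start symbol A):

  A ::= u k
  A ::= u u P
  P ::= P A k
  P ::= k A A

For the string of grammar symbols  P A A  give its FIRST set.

Add FIRST(P) = { k }; P is not nullable, stop.

{ k }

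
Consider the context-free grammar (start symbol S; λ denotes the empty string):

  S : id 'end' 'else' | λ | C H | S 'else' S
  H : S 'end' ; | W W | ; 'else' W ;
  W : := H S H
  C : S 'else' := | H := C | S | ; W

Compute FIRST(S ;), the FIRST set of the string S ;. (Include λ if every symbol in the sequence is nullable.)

Add FIRST(S)\{λ} = { 'else', 'end', :=, ;, id }; S is nullable, continue.
; is a terminal; add {;} and stop.

{ 'else', 'end', :=, ;, id }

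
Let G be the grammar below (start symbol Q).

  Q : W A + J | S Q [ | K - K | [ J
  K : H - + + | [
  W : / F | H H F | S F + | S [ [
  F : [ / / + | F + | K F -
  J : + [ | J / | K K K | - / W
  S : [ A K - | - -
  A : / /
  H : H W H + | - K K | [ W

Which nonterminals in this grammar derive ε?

{ } (none)

No nonterminal has an empty production or an RHS whose symbols are all nullable.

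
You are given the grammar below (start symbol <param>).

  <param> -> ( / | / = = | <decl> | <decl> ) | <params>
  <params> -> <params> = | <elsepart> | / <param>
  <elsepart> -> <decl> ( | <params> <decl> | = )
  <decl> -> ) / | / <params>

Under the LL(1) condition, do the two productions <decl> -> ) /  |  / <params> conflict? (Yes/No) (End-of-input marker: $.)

FIRST() /) = { ) } and FIRST(/ <params>) = { / }.
The FIRST sets are disjoint and neither alternative is nullable — no conflict.

No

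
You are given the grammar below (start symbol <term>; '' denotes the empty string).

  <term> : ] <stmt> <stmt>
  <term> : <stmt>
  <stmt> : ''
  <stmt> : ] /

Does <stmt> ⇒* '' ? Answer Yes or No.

Yes

<stmt> has an ''-production, so <stmt> ⇒ ''.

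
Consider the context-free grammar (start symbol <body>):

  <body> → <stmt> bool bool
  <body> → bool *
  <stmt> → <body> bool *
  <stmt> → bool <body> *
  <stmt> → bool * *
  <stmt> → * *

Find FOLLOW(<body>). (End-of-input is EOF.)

{ EOF, *, bool }

<body> is the start symbol, so EOF ∈ FOLLOW(<body>).
In <stmt> → <body> bool *: add FIRST(bool *) = { bool }.
In <stmt> → bool <body> *: add FIRST(*) = { * }.
Union: FOLLOW(<body>) = { EOF, *, bool }.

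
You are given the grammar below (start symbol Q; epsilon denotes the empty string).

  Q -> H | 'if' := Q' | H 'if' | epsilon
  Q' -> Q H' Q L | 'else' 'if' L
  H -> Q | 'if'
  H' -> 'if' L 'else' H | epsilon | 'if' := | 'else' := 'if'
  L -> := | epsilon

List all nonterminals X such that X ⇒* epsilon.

{ H, H', L, Q, Q' }

Directly nullable (have an epsilon-production): Q, H', L.
Q' -> Q H' Q L with every symbol nullable, so Q' is nullable.
H -> Q with every symbol nullable, so H is nullable.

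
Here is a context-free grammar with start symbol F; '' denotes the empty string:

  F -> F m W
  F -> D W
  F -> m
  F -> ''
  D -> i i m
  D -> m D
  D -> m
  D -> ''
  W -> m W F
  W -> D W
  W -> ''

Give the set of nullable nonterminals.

{ D, F, W }

Directly nullable (have an ''-production): F, D, W.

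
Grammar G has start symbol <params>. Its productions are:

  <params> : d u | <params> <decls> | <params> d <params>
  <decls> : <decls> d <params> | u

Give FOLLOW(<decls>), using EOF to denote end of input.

{ EOF, d, u }

In <params> : <params> <decls>: <decls> is at the end, add FOLLOW(<params>) = { EOF, d, u }.
In <decls> : <decls> d <params>: add FIRST(d <params>) = { d }.
Union: FOLLOW(<decls>) = { EOF, d, u }.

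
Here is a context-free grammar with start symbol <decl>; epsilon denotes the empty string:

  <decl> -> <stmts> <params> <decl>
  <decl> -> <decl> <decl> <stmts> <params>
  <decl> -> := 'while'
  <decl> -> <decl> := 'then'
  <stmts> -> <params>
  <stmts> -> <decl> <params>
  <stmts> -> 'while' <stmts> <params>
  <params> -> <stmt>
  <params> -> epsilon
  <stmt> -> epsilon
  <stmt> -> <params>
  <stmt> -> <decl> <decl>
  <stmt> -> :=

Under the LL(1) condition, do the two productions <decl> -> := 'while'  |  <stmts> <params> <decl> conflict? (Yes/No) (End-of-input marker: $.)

FIRST(:= 'while') = { := } and FIRST(<stmts> <params> <decl>) = { 'while', := }.
Both contain :=, so the two alternatives are not disjoint — LL(1) conflict.

Yes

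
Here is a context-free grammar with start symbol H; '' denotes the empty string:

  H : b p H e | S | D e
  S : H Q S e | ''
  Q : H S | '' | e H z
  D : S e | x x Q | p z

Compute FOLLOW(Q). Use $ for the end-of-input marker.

{ b, e, p, x }

In S : H Q S e: add FIRST(S e) = { b, e, p, x }.
In D : x x Q: Q is at the end, add FOLLOW(D) = { e }.
Union: FOLLOW(Q) = { b, e, p, x }.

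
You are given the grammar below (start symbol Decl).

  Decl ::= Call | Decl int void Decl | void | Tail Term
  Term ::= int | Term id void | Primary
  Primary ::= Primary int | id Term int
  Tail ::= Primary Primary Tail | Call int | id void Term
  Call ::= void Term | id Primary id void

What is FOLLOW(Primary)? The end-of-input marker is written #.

{ #, id, int, void }

In Term ::= Primary: Primary is at the end, add FOLLOW(Term) = { #, id, int }.
In Primary ::= Primary int: add FIRST(int) = { int }.
In Tail ::= Primary Primary Tail: add FIRST(Primary Tail) = { id }.
In Tail ::= Primary Primary Tail: add FIRST(Tail) = { id, void }.
In Call ::= id Primary id void: add FIRST(id void) = { id }.
Union: FOLLOW(Primary) = { #, id, int, void }.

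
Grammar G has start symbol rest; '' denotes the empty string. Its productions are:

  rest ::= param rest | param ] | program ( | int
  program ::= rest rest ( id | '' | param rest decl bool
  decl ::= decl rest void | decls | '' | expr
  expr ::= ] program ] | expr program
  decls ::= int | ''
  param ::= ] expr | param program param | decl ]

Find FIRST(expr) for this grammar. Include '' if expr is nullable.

{ ] }

expr ::= ] program ] contributes {]}.
From expr ::= expr program: add FIRST(expr) = { ] }.
Union: FIRST(expr) = { ] }.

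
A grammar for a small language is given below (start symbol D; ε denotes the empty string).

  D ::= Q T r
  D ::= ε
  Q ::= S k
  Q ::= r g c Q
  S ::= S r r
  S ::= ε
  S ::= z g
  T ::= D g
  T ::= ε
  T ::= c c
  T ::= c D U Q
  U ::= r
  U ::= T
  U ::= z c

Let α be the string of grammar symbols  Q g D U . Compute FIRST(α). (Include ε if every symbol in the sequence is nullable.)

{ k, r, z }

Add FIRST(Q) = { k, r, z }; Q is not nullable, stop.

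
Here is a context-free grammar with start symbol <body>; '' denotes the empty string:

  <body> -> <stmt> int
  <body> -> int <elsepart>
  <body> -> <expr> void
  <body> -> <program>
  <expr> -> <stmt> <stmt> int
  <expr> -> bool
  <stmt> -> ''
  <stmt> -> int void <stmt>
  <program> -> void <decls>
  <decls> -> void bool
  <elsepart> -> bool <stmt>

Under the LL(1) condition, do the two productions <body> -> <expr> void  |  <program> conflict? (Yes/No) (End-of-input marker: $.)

FIRST(<expr> void) = { bool, int } and FIRST(<program>) = { void }.
The FIRST sets are disjoint and neither alternative is nullable — no conflict.

No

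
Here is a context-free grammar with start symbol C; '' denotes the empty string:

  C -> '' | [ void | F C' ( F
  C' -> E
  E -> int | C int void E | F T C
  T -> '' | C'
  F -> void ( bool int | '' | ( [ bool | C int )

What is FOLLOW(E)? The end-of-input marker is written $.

In C' -> E: E is at the end, add FOLLOW(C') = { (, [, int, void }.
In E -> C int void E: E is at the end, add FOLLOW(E) = { (, [, int, void }.
Union: FOLLOW(E) = { (, [, int, void }.

{ (, [, int, void }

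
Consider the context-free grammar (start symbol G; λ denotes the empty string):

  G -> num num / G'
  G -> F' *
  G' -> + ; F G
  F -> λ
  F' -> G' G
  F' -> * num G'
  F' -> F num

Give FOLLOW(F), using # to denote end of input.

In G' -> + ; F G: add FIRST(G) = { *, +, num }.
In F' -> F num: add FIRST(num) = { num }.
Union: FOLLOW(F) = { *, +, num }.

{ *, +, num }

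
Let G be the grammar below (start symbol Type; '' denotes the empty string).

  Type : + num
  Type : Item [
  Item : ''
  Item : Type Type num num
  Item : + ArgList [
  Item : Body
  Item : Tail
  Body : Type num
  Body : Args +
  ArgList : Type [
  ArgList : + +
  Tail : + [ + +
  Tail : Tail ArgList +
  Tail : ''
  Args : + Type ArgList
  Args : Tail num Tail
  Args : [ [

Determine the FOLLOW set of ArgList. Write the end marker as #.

{ +, [ }

In Item : + ArgList [: add FIRST([) = { [ }.
In Tail : Tail ArgList +: add FIRST(+) = { + }.
In Args : + Type ArgList: ArgList is at the end, add FOLLOW(Args) = { + }.
Union: FOLLOW(ArgList) = { +, [ }.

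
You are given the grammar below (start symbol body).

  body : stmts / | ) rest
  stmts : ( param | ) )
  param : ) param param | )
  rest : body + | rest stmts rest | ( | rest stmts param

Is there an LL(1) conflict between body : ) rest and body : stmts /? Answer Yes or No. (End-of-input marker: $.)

Yes

FIRST() rest) = { ) } and FIRST(stmts /) = { (, ) }.
Both contain ), so the two alternatives are not disjoint — LL(1) conflict.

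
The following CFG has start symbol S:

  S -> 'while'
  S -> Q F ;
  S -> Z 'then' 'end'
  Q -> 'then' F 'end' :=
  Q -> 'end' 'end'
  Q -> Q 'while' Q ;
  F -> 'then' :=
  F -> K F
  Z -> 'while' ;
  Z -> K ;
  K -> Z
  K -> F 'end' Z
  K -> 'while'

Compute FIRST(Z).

{ 'then', 'while' }

Z -> 'while' ; contributes {'while'}.
From Z -> K ;: add FIRST(K) = { 'then', 'while' }.
Union: FIRST(Z) = { 'then', 'while' }.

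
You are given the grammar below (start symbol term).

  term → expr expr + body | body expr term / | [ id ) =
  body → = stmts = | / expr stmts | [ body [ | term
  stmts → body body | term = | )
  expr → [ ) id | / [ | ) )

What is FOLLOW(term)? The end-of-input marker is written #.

term is the start symbol, so # ∈ FOLLOW(term).
In term → body expr term /: add FIRST(/) = { / }.
In body → term: term is at the end, add FOLLOW(body) = { #, ), /, =, [ }.
In stmts → term =: add FIRST(=) = { = }.
Union: FOLLOW(term) = { #, ), /, =, [ }.

{ #, ), /, =, [ }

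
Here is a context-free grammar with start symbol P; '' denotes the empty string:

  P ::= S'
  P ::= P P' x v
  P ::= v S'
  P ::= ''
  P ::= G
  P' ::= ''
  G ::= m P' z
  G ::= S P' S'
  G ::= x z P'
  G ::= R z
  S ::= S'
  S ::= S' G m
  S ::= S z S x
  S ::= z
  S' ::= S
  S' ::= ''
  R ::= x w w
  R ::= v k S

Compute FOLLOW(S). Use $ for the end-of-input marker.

In G ::= S P' S': add FIRST(P' S')\{''} = { m, v, x, z }.
  Since P' S' is nullable, also add FOLLOW(G) = { $, m, x }.
In S ::= S z S x: add FIRST(z S x) = { z }.
In S ::= S z S x: add FIRST(x) = { x }.
In S' ::= S: S is at the end, add FOLLOW(S') = { $, m, v, x, z }.
In R ::= v k S: S is at the end, add FOLLOW(R) = { z }.
Union: FOLLOW(S) = { $, m, v, x, z }.

{ $, m, v, x, z }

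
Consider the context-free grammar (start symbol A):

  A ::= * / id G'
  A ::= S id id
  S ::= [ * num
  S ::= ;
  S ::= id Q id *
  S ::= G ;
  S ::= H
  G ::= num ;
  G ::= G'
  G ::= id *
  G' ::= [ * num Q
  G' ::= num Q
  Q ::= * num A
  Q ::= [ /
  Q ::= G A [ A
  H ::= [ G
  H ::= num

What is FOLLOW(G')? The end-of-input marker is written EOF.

{ EOF, *, ;, [, id, num }

In A ::= * / id G': G' is at the end, add FOLLOW(A) = { EOF, *, ;, [, id, num }.
In G ::= G': G' is at the end, add FOLLOW(G) = { *, ;, [, id, num }.
Union: FOLLOW(G') = { EOF, *, ;, [, id, num }.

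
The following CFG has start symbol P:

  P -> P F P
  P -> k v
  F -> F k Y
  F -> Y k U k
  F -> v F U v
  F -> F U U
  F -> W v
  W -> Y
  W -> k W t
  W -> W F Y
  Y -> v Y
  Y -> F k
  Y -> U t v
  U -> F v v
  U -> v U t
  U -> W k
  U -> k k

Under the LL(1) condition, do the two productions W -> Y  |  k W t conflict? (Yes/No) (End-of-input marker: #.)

FIRST(Y) = { k, v } and FIRST(k W t) = { k }.
Both contain k, so the two alternatives are not disjoint — LL(1) conflict.

Yes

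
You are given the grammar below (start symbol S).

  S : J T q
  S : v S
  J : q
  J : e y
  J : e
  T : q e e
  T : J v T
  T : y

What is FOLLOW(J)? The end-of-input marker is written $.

{ e, q, v, y }

In S : J T q: add FIRST(T q) = { e, q, y }.
In T : J v T: add FIRST(v T) = { v }.
Union: FOLLOW(J) = { e, q, v, y }.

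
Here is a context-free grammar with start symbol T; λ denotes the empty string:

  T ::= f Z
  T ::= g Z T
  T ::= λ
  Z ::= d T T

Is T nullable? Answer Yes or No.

Yes

T has an λ-production, so T ⇒ λ.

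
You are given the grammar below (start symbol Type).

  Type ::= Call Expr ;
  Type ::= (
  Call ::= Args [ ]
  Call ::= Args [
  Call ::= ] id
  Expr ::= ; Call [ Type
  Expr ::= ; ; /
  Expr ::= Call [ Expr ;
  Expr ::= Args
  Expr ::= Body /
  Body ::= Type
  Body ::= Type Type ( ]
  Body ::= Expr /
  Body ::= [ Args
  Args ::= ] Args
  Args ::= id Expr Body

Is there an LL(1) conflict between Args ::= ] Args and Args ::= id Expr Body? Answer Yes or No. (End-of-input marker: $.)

No

FIRST(] Args) = { ] } and FIRST(id Expr Body) = { id }.
The FIRST sets are disjoint and neither alternative is nullable — no conflict.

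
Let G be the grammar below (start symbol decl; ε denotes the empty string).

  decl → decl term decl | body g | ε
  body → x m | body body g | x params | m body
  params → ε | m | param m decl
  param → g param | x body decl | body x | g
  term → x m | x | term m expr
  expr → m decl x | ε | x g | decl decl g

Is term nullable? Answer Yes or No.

No

Nullable nonterminals: decl, expr, params.
No production of term has an RHS whose symbols are all nullable, so term is not nullable.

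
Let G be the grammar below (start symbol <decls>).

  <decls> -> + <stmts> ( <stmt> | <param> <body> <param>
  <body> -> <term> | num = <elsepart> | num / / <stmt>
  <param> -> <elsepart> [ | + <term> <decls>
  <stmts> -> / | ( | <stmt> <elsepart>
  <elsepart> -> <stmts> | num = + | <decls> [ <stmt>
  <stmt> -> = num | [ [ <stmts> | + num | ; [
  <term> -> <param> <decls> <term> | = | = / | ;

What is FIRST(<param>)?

{ (, +, /, ;, =, [, num }

From <param> -> <elsepart> [: add FIRST(<elsepart>) = { (, +, /, ;, =, [, num }.
<param> -> + <term> <decls> contributes {+}.
Union: FIRST(<param>) = { (, +, /, ;, =, [, num }.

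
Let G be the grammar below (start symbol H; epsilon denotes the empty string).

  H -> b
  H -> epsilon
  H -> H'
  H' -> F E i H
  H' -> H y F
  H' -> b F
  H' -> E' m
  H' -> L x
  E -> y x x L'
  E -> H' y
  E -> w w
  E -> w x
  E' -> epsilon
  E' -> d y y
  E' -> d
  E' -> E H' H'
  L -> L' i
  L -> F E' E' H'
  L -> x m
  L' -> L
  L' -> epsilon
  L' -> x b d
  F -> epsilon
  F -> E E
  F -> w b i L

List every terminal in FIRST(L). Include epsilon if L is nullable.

From L -> L' i: L' nullable, take FIRST(L') ∪ {i} = { b, d, i, m, w, x, y }.
From L -> F E' E' H': F, E', E' nullable, take FIRST(F) ∪ FIRST(E') ∪ FIRST(E') ∪ FIRST(H') = { b, d, i, m, w, x, y }.
L -> x m contributes {x}.
Union: FIRST(L) = { b, d, i, m, w, x, y }.

{ b, d, i, m, w, x, y }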